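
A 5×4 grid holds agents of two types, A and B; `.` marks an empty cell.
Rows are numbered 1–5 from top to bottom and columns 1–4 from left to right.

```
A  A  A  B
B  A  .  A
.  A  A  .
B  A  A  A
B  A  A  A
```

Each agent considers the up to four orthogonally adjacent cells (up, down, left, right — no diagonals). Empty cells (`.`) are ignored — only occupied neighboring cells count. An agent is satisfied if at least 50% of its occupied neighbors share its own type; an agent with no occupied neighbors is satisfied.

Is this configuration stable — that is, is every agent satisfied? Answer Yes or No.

No

Row 1: (1,1)A 1/2 ok · (1,2)A 3/3 ok · (1,3)A 1/2 ok · (1,4)B 0/2 unhappy
Row 2: (2,1)B 0/2 unhappy · (2,2)A 2/3 ok · (2,4)A 0/1 unhappy
Row 3: (3,2)A 3/3 ok · (3,3)A 2/2 ok
Row 4: (4,1)B 1/2 ok · (4,2)A 3/4 ok · (4,3)A 4/4 ok · (4,4)A 2/2 ok
Row 5: (5,1)B 1/2 ok · (5,2)A 2/3 ok · (5,3)A 3/3 ok · (5,4)A 2/2 ok
For instance (1,4) has only 0/2 same-type neighbors, below 1/2.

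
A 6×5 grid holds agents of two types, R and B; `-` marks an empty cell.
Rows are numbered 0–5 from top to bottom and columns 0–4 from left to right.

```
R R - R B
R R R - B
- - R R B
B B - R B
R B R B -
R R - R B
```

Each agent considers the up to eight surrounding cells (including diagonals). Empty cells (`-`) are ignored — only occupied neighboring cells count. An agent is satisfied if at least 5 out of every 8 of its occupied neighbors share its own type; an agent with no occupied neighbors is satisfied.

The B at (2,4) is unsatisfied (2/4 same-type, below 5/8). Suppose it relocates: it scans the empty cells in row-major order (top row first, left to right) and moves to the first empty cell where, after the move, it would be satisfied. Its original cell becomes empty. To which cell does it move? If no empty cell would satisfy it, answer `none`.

none

Vacating (2,4). Empty cells in order:
  (0,2): 0/4 same-type → still unsatisfied.
  (1,3): 2/6 same-type → still unsatisfied.
  (2,0): 2/4 same-type → still unsatisfied.
  (2,1): 2/6 same-type → still unsatisfied.
  (3,2): 3/7 same-type → still unsatisfied.
  (4,4): 3/5 same-type → still unsatisfied.
  (5,2): 2/5 same-type → still unsatisfied.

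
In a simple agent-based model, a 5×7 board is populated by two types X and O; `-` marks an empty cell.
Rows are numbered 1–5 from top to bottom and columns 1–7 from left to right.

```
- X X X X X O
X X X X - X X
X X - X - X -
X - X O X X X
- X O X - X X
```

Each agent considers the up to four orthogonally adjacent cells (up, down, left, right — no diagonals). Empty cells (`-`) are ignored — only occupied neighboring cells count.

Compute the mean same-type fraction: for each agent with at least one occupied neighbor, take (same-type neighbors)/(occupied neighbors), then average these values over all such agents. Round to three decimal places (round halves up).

(1,2)X 2/2
(1,3)X 3/3
(1,4)X 3/3
(1,5)X 2/2
(1,6)X 2/3
(1,7)O 0/2
(2,1)X 2/2
(2,2)X 4/4
(2,3)X 3/3
(2,4)X 3/3
(2,6)X 3/3
(2,7)X 1/2
(3,1)X 3/3
(3,2)X 2/2
(3,4)X 1/2
(3,6)X 2/2
(4,1)X 1/1
(4,3)X 0/2
(4,4)O 0/4
(4,5)X 1/2
(4,6)X 4/4
(4,7)X 2/2
(5,2)X 0/1
(5,3)O 0/3
(5,4)X 0/2
(5,6)X 2/2
(5,7)X 2/2
Sum over 27 agents: 2/2 + 3/3 + 3/3 + 2/2 + 2/3 + 0/2 + 2/2 + 4/4 + 3/3 + 3/3 + 3/3 + 1/2 + 3/3 + 2/2 + 1/2 + 2/2 + 1/1 + 0/2 + 0/4 + 1/2 + 4/4 + 2/2 + 0/1 + 0/3 + 0/2 + 2/2 + 2/2 = 115/6; mean = 115/6 ÷ 27 = 115/162 = 0.709876… → 0.710.

0.710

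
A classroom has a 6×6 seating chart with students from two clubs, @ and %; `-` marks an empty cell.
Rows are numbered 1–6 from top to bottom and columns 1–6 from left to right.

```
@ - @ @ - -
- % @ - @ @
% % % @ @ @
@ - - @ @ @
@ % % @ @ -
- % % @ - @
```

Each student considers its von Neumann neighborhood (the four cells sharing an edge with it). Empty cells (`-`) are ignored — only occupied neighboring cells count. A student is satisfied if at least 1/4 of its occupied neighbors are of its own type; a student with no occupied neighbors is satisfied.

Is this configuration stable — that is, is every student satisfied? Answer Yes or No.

(1,1)@ 0/0 ✓
(1,3)@ 2/2 ✓
(1,4)@ 1/1 ✓
(2,2)% 1/2 ✓
(2,3)@ 1/3 ✓
(2,5)@ 2/2 ✓
(2,6)@ 2/2 ✓
(3,1)% 1/2 ✓
(3,2)% 3/3 ✓
(3,3)% 1/3 ✓
(3,4)@ 2/3 ✓
(3,5)@ 4/4 ✓
(3,6)@ 3/3 ✓
(4,1)@ 1/2 ✓
(4,4)@ 3/3 ✓
(4,5)@ 4/4 ✓
(4,6)@ 2/2 ✓
(5,1)@ 1/2 ✓
(5,2)% 2/3 ✓
(5,3)% 2/3 ✓
(5,4)@ 3/4 ✓
(5,5)@ 2/2 ✓
(6,2)% 2/2 ✓
(6,3)% 2/3 ✓
(6,4)@ 1/2 ✓
(6,6)@ 0/0 ✓
All meet the threshold, so the configuration is stable.

Yes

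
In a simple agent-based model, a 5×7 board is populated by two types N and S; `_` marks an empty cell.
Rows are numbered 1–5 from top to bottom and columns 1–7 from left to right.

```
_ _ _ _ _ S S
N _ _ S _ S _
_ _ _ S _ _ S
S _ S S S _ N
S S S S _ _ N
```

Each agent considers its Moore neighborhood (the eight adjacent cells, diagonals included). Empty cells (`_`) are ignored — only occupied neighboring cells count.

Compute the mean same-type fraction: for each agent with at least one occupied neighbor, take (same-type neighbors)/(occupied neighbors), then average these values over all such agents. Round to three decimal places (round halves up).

Row 1: (1,6)S 2/2 · (1,7)S 2/2
Row 2: (2,1)N — no occupied neighbors · (2,4)S 1/1 · (2,6)S 3/3
Row 3: (3,4)S 4/4 · (3,7)S 1/2
Row 4: (4,1)S 2/2 · (4,3)S 5/5 · (4,4)S 5/5 · (4,5)S 3/3 · (4,7)N 1/2
Row 5: (5,1)S 2/2 · (5,2)S 4/4 · (5,3)S 4/4 · (5,4)S 4/4 · (5,7)N 1/1
Sum over 16 agents: 2/2 + 2/2 + 1/1 + 3/3 + 4/4 + 1/2 + 2/2 + 5/5 + 5/5 + 3/3 + 1/2 + 2/2 + 4/4 + 4/4 + 4/4 + 1/1 = 15; mean = 15 ÷ 16 = 15/16 = 0.9375 → 0.938.

0.938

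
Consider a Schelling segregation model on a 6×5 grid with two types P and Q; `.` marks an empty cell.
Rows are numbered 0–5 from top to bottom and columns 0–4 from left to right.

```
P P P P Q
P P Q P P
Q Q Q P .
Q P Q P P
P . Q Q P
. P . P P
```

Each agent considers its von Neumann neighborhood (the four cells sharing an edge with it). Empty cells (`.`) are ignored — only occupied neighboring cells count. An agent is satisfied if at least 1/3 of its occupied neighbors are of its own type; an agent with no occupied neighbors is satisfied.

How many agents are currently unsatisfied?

(0,0)P 2/2 satisfied
(0,1)P 3/3 satisfied
(0,2)P 2/3 satisfied
(0,3)P 2/3 satisfied
(0,4)Q 0/2 not
(1,0)P 2/3 satisfied
(1,1)P 2/4 satisfied
(1,2)Q 1/4 not
(1,3)P 3/4 satisfied
(1,4)P 1/2 satisfied
(2,0)Q 2/3 satisfied
(2,1)Q 2/4 satisfied
(2,2)Q 3/4 satisfied
(2,3)P 2/3 satisfied
(3,0)Q 1/3 satisfied
(3,1)P 0/3 not
(3,2)Q 2/4 satisfied
(3,3)P 2/4 satisfied
(3,4)P 2/2 satisfied
(4,0)P 0/1 not
(4,2)Q 2/2 satisfied
(4,3)Q 1/4 not
(4,4)P 2/3 satisfied
(5,1)P 0/0 satisfied
(5,3)P 1/2 satisfied
(5,4)P 2/2 satisfied
Unsatisfied: (0,4), (1,2), (3,1), (4,0), (4,3) — 5 in total.

5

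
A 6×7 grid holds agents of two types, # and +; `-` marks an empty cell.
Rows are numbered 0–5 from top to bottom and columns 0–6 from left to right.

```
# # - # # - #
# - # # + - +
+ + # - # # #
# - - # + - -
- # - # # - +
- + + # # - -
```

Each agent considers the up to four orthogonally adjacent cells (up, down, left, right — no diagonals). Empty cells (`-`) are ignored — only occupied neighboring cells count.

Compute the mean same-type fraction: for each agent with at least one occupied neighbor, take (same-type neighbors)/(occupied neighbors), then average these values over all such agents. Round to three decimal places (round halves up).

0.526

Row 0: (0,0)# 2/2 · (0,1)# 1/1 · (0,3)# 2/2 · (0,4)# 1/2 · (0,6)# 0/1
Row 1: (1,0)# 1/2 · (1,2)# 2/2 · (1,3)# 2/3 · (1,4)+ 0/3 · (1,6)+ 0/2
Row 2: (2,0)+ 1/3 · (2,1)+ 1/2 · (2,2)# 1/2 · (2,4)# 1/3 · (2,5)# 2/2 · (2,6)# 1/2
Row 3: (3,0)# 0/1 · (3,3)# 1/2 · (3,4)+ 0/3
Row 4: (4,1)# 0/1 · (4,3)# 3/3 · (4,4)# 2/3 · (4,6)+ — no occupied neighbors
Row 5: (5,1)+ 1/2 · (5,2)+ 1/2 · (5,3)# 2/3 · (5,4)# 2/2
Sum over 26 agents: 2/2 + 1/1 + 2/2 + 1/2 + 0/1 + 1/2 + 2/2 + 2/3 + 0/3 + 0/2 + 1/3 + 1/2 + 1/2 + 1/3 + 2/2 + 1/2 + 0/1 + 1/2 + 0/3 + 0/1 + 3/3 + 2/3 + 1/2 + 1/2 + 2/3 + 2/2 = 41/3; mean = 41/3 ÷ 26 = 41/78 = 0.525641… → 0.526.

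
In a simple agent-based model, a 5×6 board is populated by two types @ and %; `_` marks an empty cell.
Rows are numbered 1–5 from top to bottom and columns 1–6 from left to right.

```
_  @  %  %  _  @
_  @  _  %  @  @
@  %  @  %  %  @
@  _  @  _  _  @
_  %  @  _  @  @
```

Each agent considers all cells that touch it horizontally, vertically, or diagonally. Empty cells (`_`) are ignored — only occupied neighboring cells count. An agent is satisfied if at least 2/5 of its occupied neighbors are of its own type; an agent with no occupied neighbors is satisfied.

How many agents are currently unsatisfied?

4

(1,2)@ 1/2 ✓
(1,3)% 2/4 ✓
(1,4)% 2/3 ✓
(1,6)@ 2/2 ✓
(2,2)@ 3/5 ✓
(2,4)% 4/6 ✓
(2,5)@ 3/7 ✓
(2,6)@ 3/4 ✓
(3,1)@ 2/3 ✓
(3,2)% 0/5 ✗
(3,3)@ 2/5 ✓
(3,4)% 2/5 ✓
(3,5)% 2/6 ✗
(3,6)@ 3/4 ✓
(4,1)@ 1/3 ✗
(4,3)@ 2/5 ✓
(4,6)@ 3/4 ✓
(5,2)% 0/3 ✗
(5,3)@ 1/2 ✓
(5,5)@ 2/2 ✓
(5,6)@ 2/2 ✓
Unsatisfied: (3,2), (3,5), (4,1), (5,2) — 4 in total.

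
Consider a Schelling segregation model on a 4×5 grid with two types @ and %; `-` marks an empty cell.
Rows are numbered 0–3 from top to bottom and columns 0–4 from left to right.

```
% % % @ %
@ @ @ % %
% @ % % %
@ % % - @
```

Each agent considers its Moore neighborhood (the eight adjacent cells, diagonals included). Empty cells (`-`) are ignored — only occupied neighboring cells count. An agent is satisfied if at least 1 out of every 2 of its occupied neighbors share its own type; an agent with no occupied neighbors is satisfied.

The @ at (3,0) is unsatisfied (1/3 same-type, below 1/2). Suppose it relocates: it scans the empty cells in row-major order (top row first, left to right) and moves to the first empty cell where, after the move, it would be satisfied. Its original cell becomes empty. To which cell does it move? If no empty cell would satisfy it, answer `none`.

none

Vacating (3,0). Empty cells in order:
  (3,3): 1/5 same-type → still unsatisfied.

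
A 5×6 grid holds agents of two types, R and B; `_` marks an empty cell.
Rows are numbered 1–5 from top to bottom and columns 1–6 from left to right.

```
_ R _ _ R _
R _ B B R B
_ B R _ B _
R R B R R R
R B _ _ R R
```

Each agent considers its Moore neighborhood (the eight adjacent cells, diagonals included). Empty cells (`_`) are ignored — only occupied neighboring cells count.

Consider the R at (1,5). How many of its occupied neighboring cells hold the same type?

Occupied neighbors of (1,5): (2,4)=B, (2,5)=R, (2,6)=B.
Same type (R): 1 of 3.

1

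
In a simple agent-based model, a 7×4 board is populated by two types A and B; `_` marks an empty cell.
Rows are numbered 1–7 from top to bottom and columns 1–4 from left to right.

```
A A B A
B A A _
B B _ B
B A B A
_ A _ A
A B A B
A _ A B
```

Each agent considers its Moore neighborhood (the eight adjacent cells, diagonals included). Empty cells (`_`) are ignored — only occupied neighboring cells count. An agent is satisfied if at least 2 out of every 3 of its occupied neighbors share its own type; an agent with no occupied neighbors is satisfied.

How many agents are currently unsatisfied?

21

(1,1)A 2/3 satisfied
(1,2)A 3/5 not
(1,3)B 0/4 not
(1,4)A 1/2 not
(2,1)B 2/5 not
(2,2)A 3/7 not
(2,3)A 3/6 not
(3,1)B 3/5 not
(3,2)B 4/7 not
(3,4)B 1/3 not
(4,1)B 2/4 not
(4,2)A 1/5 not
(4,3)B 2/6 not
(4,4)A 1/3 not
(5,2)A 3/6 not
(5,4)A 2/4 not
(6,1)A 2/3 satisfied
(6,2)B 0/5 not
(6,3)A 3/6 not
(6,4)B 1/4 not
(7,1)A 1/2 not
(7,3)A 1/4 not
(7,4)B 1/3 not
Unsatisfied: (1,2), (1,3), (1,4), (2,1), (2,2), (2,3), (3,1), (3,2), (3,4), (4,1), (4,2), (4,3), (4,4), (5,2), (5,4), (6,2), (6,3), (6,4), (7,1), (7,3), (7,4) — 21 in total.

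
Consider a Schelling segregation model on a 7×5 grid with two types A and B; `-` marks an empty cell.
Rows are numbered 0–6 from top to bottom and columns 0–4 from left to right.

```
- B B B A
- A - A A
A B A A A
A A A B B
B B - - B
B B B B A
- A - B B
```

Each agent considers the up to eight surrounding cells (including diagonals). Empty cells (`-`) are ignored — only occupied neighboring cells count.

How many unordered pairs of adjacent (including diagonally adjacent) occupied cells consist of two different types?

30

Scan each occupied cell's neighbors to the right and below (and the two forward diagonals) so each pair is counted once.
From row 0: 6 unlike of 10 pairs (running 6/10).
From row 1: 1 unlike of 9 pairs (running 7/19).
From row 2: 10 unlike of 17 pairs (running 17/36).
From row 3: 6 unlike of 11 pairs (running 23/47).
From row 4: 1 unlike of 8 pairs (running 24/55).
From row 5: 6 unlike of 12 pairs (running 30/67).
From row 6: 0 unlike of 1 pairs (running 30/68).
Total adjacent occupied pairs: 68; unlike-type pairs: 30.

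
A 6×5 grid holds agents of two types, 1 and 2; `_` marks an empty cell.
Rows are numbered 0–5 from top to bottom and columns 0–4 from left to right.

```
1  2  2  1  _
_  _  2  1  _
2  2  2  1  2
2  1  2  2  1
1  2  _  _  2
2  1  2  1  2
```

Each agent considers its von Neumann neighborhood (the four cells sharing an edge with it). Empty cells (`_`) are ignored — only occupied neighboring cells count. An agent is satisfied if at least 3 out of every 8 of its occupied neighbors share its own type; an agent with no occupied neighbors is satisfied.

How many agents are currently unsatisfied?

13

(0,0)1 0/1 unhappy
(0,1)2 1/2 ok
(0,2)2 2/3 ok
(0,3)1 1/2 ok
(1,2)2 2/3 ok
(1,3)1 2/3 ok
(2,0)2 2/2 ok
(2,1)2 2/3 ok
(2,2)2 3/4 ok
(2,3)1 1/4 unhappy
(2,4)2 0/2 unhappy
(3,0)2 1/3 unhappy
(3,1)1 0/4 unhappy
(3,2)2 2/3 ok
(3,3)2 1/3 unhappy
(3,4)1 0/3 unhappy
(4,0)1 0/3 unhappy
(4,1)2 0/3 unhappy
(4,4)2 1/2 ok
(5,0)2 0/2 unhappy
(5,1)1 0/3 unhappy
(5,2)2 0/2 unhappy
(5,3)1 0/2 unhappy
(5,4)2 1/2 ok
Unsatisfied: (0,0), (2,3), (2,4), (3,0), (3,1), (3,3), (3,4), (4,0), (4,1), (5,0), (5,1), (5,2), (5,3) — 13 in total.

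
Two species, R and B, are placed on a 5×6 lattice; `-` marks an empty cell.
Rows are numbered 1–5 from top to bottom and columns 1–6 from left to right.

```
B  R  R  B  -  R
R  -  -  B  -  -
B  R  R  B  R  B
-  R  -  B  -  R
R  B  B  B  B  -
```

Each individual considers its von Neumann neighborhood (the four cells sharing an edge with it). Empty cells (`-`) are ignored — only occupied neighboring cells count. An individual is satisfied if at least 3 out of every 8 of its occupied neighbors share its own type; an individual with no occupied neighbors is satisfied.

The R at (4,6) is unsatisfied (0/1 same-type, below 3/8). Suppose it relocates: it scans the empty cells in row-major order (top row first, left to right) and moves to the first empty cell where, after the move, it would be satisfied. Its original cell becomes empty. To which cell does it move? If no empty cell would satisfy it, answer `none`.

Vacating (4,6). Empty cells in order:
  (1,5): 1/2 same-type → satisfied — stop here.

(1,5)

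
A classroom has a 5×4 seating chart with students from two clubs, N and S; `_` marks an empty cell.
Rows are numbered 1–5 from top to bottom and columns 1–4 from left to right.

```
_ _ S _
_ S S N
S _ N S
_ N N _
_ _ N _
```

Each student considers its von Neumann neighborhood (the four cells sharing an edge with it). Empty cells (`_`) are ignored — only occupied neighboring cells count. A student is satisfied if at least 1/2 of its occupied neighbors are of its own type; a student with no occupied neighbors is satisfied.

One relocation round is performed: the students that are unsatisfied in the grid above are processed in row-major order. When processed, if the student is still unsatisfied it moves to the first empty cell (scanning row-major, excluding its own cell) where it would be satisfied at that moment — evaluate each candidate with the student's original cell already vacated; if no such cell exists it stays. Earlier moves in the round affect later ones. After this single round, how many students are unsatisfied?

1

Initially unsatisfied (in order): (2,4), (3,3), (3,4).
  (2,4) → (1,1).
  (3,3) → (4,1).
  (3,4): now satisfied by earlier moves; stays.
Resulting grid:
N _ S _
_ S S _
S _ _ S
N N N _
_ _ N _
Unsatisfied now: (3,1).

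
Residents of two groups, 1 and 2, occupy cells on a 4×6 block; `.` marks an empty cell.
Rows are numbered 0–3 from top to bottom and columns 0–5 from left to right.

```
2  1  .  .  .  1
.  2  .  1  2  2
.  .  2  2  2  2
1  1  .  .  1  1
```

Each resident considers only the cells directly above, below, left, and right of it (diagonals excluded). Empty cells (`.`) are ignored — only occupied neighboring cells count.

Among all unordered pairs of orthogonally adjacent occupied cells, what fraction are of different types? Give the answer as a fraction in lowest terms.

7/15

Scan each occupied cell's neighbors to the right and below so each pair is counted once.
Row 0: 2(0,0)–1(0,1)≠ 1(0,1)–2(1,1)≠ 1(0,5)–2(1,5)≠  → 3/3 unlike.
Row 1: 1(1,3)–2(1,4)≠ 1(1,3)–2(2,3)≠ 2(1,4)–2(1,5)= 2(1,4)–2(2,4)= 2(1,5)–2(2,5)=  → 2/5 unlike.
Row 2: 2(2,2)–2(2,3)= 2(2,3)–2(2,4)= 2(2,4)–2(2,5)= 2(2,4)–1(3,4)≠ 2(2,5)–1(3,5)≠  → 2/5 unlike.
Row 3: 1(3,0)–1(3,1)= 1(3,4)–1(3,5)=  → 0/2 unlike.
Total adjacent occupied pairs: 15; unlike-type pairs: 7.
7/15 is already in lowest terms.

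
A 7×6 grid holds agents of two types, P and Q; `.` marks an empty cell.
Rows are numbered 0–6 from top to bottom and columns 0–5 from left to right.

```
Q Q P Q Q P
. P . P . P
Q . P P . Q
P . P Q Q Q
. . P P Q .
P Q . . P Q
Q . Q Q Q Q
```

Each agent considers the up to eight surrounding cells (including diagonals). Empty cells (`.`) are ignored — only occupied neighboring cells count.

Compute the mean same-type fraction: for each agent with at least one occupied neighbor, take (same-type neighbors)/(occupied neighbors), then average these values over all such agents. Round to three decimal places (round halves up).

Row 0: (0,0)Q 1/2 · (0,1)Q 1/3 · (0,2)P 2/4 · (0,3)Q 1/3 · (0,4)Q 1/4 · (0,5)P 1/2
Row 1: (1,1)P 2/5 · (1,3)P 3/5 · (1,5)P 1/3
Row 2: (2,0)Q 0/2 · (2,2)P 4/5 · (2,3)P 3/5 · (2,5)Q 2/3
Row 3: (3,0)P 0/1 · (3,2)P 4/5 · (3,3)Q 2/7 · (3,4)Q 4/6 · (3,5)Q 3/3
Row 4: (4,2)P 2/4 · (4,3)P 3/6 · (4,4)Q 4/6
Row 5: (5,0)P 0/2 · (5,1)Q 2/4 · (5,4)P 1/6 · (5,5)Q 3/4
Row 6: (6,0)Q 1/2 · (6,2)Q 2/2 · (6,3)Q 2/3 · (6,4)Q 3/4 · (6,5)Q 2/3
Sum over 30 agents: 1/2 + 1/3 + 2/4 + 1/3 + 1/4 + 1/2 + 2/5 + 3/5 + 1/3 + 0/2 + 4/5 + 3/5 + 2/3 + 0/1 + 4/5 + 2/7 + 4/6 + 3/3 + 2/4 + 3/6 + 4/6 + 0/2 + 2/4 + 1/6 + 3/4 + 1/2 + 2/2 + 2/3 + 3/4 + 2/3 = 2133/140; mean = 2133/140 ÷ 30 = 711/1400 = 0.507857… → 0.508.

0.508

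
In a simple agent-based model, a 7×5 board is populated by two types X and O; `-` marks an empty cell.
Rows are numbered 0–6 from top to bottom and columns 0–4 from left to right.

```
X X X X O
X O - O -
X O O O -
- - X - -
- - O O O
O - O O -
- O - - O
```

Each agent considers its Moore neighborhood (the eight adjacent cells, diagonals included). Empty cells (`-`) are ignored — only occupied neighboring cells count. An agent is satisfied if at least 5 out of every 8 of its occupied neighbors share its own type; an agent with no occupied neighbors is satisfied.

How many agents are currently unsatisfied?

(0,0)X 2/3 ok
(0,1)X 3/4 ok
(0,2)X 2/4 unhappy
(0,3)X 1/3 unhappy
(0,4)O 1/2 unhappy
(1,0)X 3/5 unhappy
(1,1)O 2/7 unhappy
(1,3)O 3/5 unhappy
(2,0)X 1/3 unhappy
(2,1)O 2/5 unhappy
(2,2)O 4/5 ok
(2,3)O 2/3 ok
(3,2)X 0/5 unhappy
(4,2)O 3/4 ok
(4,3)O 4/5 ok
(4,4)O 2/2 ok
(5,0)O 1/1 ok
(5,2)O 4/4 ok
(5,3)O 5/5 ok
(6,1)O 2/2 ok
(6,4)O 1/1 ok
Unsatisfied: (0,2), (0,3), (0,4), (1,0), (1,1), (1,3), (2,0), (2,1), (3,2) — 9 in total.

9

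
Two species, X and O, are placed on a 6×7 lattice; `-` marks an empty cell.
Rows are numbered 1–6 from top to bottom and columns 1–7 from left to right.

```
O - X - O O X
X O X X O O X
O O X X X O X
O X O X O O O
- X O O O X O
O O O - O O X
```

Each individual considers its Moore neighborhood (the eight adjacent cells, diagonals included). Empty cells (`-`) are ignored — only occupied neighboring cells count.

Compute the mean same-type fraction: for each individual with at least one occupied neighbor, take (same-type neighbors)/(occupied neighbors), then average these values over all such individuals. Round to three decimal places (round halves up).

0.517

(1,1)O 1/2
(1,3)X 2/3
(1,5)O 3/4
(1,6)O 3/5
(1,7)X 1/3
(2,1)X 0/4
(2,2)O 3/7
(2,3)X 4/6
(2,4)X 5/7
(2,5)O 4/7
(2,6)O 4/8
(2,7)X 2/5
(3,1)O 3/5
(3,2)O 4/8
(3,3)X 5/8
(3,4)X 5/8
(3,5)X 3/8
(3,6)O 5/8
(3,7)X 1/5
(4,1)O 2/4
(4,2)X 2/7
(4,3)O 3/8
(4,4)X 3/8
(4,5)O 4/8
(4,6)O 5/8
(4,7)O 3/5
(5,2)X 1/7
(5,3)O 4/7
(5,4)O 6/7
(5,5)O 5/7
(5,6)X 1/8
(5,7)O 3/5
(6,1)O 1/2
(6,2)O 3/4
(6,3)O 3/4
(6,5)O 3/4
(6,6)O 3/5
(6,7)X 1/3
Sum over 38 individuals: 1/2 + 2/3 + 3/4 + 3/5 + 1/3 + 0/4 + 3/7 + 4/6 + 5/7 + 4/7 + 4/8 + 2/5 + 3/5 + 4/8 + 5/8 + 5/8 + 3/8 + 5/8 + 1/5 + 2/4 + 2/7 + 3/8 + 3/8 + 4/8 + 5/8 + 3/5 + 1/7 + 4/7 + 6/7 + 5/7 + 1/8 + 3/5 + 1/2 + 3/4 + 3/4 + 3/4 + 3/5 + 1/3 = 2749/140; mean = 2749/140 ÷ 38 = 2749/5320 = 0.516729… → 0.517.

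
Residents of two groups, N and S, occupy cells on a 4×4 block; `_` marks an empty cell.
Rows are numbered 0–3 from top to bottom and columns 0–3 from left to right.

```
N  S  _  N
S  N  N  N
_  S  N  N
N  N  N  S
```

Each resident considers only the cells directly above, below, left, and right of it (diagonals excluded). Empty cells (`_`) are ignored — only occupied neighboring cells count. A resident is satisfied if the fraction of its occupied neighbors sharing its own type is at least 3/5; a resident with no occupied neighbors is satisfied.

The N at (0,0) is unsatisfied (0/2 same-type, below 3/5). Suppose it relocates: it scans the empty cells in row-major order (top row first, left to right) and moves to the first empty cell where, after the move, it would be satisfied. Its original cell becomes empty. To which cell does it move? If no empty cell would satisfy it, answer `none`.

Vacating (0,0). Empty cells in order:
  (0,2): 2/3 same-type → satisfied — stop here.

(0,2)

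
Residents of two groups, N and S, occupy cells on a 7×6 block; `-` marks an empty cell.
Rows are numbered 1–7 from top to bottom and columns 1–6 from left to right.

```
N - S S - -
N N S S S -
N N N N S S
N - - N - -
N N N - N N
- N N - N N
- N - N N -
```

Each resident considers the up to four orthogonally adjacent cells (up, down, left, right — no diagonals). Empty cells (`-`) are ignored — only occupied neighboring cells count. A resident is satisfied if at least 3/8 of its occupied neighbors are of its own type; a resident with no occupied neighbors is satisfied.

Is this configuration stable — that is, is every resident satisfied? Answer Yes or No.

Yes

Row 1: (1,1)N 1/1 ✓ · (1,3)S 2/2 ✓ · (1,4)S 2/2 ✓
Row 2: (2,1)N 3/3 ✓ · (2,2)N 2/3 ✓ · (2,3)S 2/4 ✓ · (2,4)S 3/4 ✓ · (2,5)S 2/2 ✓
Row 3: (3,1)N 3/3 ✓ · (3,2)N 3/3 ✓ · (3,3)N 2/3 ✓ · (3,4)N 2/4 ✓ · (3,5)S 2/3 ✓ · (3,6)S 1/1 ✓
Row 4: (4,1)N 2/2 ✓ · (4,4)N 1/1 ✓
Row 5: (5,1)N 2/2 ✓ · (5,2)N 3/3 ✓ · (5,3)N 2/2 ✓ · (5,5)N 2/2 ✓ · (5,6)N 2/2 ✓
Row 6: (6,2)N 3/3 ✓ · (6,3)N 2/2 ✓ · (6,5)N 3/3 ✓ · (6,6)N 2/2 ✓
Row 7: (7,2)N 1/1 ✓ · (7,4)N 1/1 ✓ · (7,5)N 2/2 ✓
All meet the threshold, so the configuration is stable.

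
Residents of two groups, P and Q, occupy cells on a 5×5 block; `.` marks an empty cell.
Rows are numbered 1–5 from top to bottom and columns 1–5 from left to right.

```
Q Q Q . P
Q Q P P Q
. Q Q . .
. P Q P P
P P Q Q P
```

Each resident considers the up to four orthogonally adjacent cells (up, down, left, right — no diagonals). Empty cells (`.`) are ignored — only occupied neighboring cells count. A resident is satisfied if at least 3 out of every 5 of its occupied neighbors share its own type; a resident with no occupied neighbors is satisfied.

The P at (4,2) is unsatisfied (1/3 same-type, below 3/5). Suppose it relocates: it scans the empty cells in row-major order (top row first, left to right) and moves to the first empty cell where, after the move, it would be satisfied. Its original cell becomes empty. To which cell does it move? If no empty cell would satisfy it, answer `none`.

(1,4)

Vacating (4,2). Empty cells in order:
  (1,4): 2/3 same-type → satisfied — stop here.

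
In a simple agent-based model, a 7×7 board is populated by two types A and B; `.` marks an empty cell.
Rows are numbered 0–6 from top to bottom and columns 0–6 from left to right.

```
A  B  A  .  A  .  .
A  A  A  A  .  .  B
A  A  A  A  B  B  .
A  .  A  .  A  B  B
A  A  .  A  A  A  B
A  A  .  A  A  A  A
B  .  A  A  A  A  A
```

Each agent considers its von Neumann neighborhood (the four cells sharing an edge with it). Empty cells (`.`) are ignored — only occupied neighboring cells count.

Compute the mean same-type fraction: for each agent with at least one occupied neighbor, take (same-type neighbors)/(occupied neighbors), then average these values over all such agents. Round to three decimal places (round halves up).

0.799

Row 0: (0,0)A 1/2 · (0,1)B 0/3 · (0,2)A 1/2 · (0,4)A — no occupied neighbors
Row 1: (1,0)A 3/3 · (1,1)A 3/4 · (1,2)A 4/4 · (1,3)A 2/2 · (1,6)B — no occupied neighbors
Row 2: (2,0)A 3/3 · (2,1)A 3/3 · (2,2)A 4/4 · (2,3)A 2/3 · (2,4)B 1/3 · (2,5)B 2/2
Row 3: (3,0)A 2/2 · (3,2)A 1/1 · (3,4)A 1/3 · (3,5)B 2/4 · (3,6)B 2/2
Row 4: (4,0)A 3/3 · (4,1)A 2/2 · (4,3)A 2/2 · (4,4)A 4/4 · (4,5)A 2/4 · (4,6)B 1/3
Row 5: (5,0)A 2/3 · (5,1)A 2/2 · (5,3)A 3/3 · (5,4)A 4/4 · (5,5)A 4/4 · (5,6)A 2/3
Row 6: (6,0)B 0/1 · (6,2)A 1/1 · (6,3)A 3/3 · (6,4)A 3/3 · (6,5)A 3/3 · (6,6)A 2/2
Sum over 36 agents: 1/2 + 0/3 + 1/2 + 3/3 + 3/4 + 4/4 + 2/2 + 3/3 + 3/3 + 4/4 + 2/3 + 1/3 + 2/2 + 2/2 + 1/1 + 1/3 + 2/4 + 2/2 + 3/3 + 2/2 + 2/2 + 4/4 + 2/4 + 1/3 + 2/3 + 2/2 + 3/3 + 4/4 + 4/4 + 2/3 + 0/1 + 1/1 + 3/3 + 3/3 + 3/3 + 2/2 = 115/4; mean = 115/4 ÷ 36 = 115/144 = 0.798611… → 0.799.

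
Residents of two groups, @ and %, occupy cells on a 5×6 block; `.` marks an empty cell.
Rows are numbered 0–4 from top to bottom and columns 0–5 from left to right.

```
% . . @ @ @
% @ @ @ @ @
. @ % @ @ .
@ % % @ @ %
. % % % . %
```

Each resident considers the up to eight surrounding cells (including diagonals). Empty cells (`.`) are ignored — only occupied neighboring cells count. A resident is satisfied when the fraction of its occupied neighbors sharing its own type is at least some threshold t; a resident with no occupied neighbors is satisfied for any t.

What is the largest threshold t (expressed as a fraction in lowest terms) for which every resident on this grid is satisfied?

1/4

Row 0: (0,0)% 1/2 · (0,3)@ 4/4 · (0,4)@ 5/5 · (0,5)@ 3/3
Row 1: (1,0)% 1/3 · (1,1)@ 2/5 · (1,2)@ 5/6 · (1,3)@ 6/7 · (1,4)@ 7/7 · (1,5)@ 4/4
Row 2: (2,1)@ 3/7 · (2,2)% 2/8 · (2,3)@ 6/8 · (2,4)@ 6/7
Row 3: (3,0)@ 1/3 · (3,1)% 4/6 · (3,2)% 5/8 · (3,3)@ 3/7 · (3,4)@ 3/6 · (3,5)% 1/3
Row 4: (4,1)% 3/4 · (4,2)% 4/5 · (4,3)% 2/4 · (4,5)% 1/2
The smallest same-type fraction is 2/8 at (2,2), which reduces to 1/4. Any threshold above that leaves this resident unsatisfied.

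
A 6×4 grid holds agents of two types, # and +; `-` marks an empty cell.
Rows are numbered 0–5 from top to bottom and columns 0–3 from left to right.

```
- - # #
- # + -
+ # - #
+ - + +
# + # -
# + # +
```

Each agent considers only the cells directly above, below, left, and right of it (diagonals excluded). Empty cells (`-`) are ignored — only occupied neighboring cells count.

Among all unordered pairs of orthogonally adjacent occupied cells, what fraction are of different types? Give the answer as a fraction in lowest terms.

11/18

Scan each occupied cell's neighbors to the right and below so each pair is counted once.
From row 0: 1 unlike of 2 pairs (running 1/2).
From row 1: 1 unlike of 2 pairs (running 2/4).
From row 2: 2 unlike of 3 pairs (running 4/7).
From row 3: 2 unlike of 3 pairs (running 6/10).
From row 4: 2 unlike of 5 pairs (running 8/15).
From row 5: 3 unlike of 3 pairs (running 11/18).
Total adjacent occupied pairs: 18; unlike-type pairs: 11.
11/18 is already in lowest terms.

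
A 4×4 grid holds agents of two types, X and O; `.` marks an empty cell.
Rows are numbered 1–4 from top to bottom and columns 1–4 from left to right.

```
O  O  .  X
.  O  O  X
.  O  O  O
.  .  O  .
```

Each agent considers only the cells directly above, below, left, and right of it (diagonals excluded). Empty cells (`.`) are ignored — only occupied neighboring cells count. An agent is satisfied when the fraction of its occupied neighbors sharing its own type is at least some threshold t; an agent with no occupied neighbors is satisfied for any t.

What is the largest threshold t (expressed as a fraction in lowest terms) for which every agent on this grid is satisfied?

(1,1)O 1/1
(1,2)O 2/2
(1,4)X 1/1
(2,2)O 3/3
(2,3)O 2/3
(2,4)X 1/3
(3,2)O 2/2
(3,3)O 4/4
(3,4)O 1/2
(4,3)O 1/1
The smallest same-type fraction is 1/3 at (2,4), which reduces to 1/3. Any threshold above that leaves this agent unsatisfied.

1/3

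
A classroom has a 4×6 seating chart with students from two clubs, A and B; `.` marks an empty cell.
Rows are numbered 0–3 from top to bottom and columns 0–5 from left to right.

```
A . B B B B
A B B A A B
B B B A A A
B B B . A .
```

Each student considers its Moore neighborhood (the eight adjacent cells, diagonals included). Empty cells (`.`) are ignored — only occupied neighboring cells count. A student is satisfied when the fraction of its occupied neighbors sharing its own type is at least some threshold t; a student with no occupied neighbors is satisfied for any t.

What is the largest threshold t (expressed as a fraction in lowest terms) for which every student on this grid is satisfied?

(0,0)A 1/2
(0,2)B 3/4
(0,3)B 3/5
(0,4)B 3/5
(0,5)B 2/3
(1,0)A 1/4
(1,1)B 5/7
(1,2)B 5/7
(1,3)A 3/8
(1,4)A 4/8
(1,5)B 2/5
(2,0)B 4/5
(2,1)B 7/8
(2,2)B 5/7
(2,3)A 4/7
(2,4)A 5/6
(2,5)A 3/4
(3,0)B 3/3
(3,1)B 5/5
(3,2)B 3/4
(3,4)A 3/3
The smallest same-type fraction is 1/4 at (1,0), which reduces to 1/4. Any threshold above that leaves this student unsatisfied.

1/4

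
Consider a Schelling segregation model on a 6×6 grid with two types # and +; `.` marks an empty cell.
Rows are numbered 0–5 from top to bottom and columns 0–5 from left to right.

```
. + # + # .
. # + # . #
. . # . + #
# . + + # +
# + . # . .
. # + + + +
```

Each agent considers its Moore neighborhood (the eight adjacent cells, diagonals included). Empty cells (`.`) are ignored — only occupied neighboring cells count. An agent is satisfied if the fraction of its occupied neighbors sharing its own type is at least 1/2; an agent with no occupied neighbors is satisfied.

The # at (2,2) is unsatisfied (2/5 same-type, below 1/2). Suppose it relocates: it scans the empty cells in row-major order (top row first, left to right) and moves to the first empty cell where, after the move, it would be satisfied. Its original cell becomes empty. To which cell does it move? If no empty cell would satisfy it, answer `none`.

(0,0)

Vacating (2,2). Empty cells in order:
  (0,0): 1/2 same-type → satisfied — stop here.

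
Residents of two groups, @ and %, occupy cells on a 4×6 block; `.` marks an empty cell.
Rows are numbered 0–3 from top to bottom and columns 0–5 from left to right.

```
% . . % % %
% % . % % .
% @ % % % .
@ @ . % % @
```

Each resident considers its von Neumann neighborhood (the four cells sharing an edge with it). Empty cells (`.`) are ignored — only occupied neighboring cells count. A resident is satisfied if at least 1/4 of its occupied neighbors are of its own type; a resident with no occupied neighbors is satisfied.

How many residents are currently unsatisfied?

Row 0: (0,0)% 1/1 ✓ · (0,3)% 2/2 ✓ · (0,4)% 3/3 ✓ · (0,5)% 1/1 ✓
Row 1: (1,0)% 3/3 ✓ · (1,1)% 1/2 ✓ · (1,3)% 3/3 ✓ · (1,4)% 3/3 ✓
Row 2: (2,0)% 1/3 ✓ · (2,1)@ 1/4 ✓ · (2,2)% 1/2 ✓ · (2,3)% 4/4 ✓ · (2,4)% 3/3 ✓
Row 3: (3,0)@ 1/2 ✓ · (3,1)@ 2/2 ✓ · (3,3)% 2/2 ✓ · (3,4)% 2/3 ✓ · (3,5)@ 0/1 ✗
Unsatisfied: (3,5) — 1 in total.

1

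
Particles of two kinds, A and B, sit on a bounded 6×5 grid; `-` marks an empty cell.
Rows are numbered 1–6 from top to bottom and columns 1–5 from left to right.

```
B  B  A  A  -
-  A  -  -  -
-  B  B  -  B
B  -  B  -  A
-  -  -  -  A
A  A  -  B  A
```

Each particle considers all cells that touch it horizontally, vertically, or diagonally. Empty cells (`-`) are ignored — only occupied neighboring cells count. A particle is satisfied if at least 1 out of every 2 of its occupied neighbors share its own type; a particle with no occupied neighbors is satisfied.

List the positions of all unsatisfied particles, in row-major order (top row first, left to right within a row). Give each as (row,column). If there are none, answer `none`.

(1,2), (2,2), (3,5), (6,4)

(1,1)B 1/2 ok
(1,2)B 1/3 unhappy
(1,3)A 2/3 ok
(1,4)A 1/1 ok
(2,2)A 1/5 unhappy
(3,2)B 3/4 ok
(3,3)B 2/3 ok
(3,5)B 0/1 unhappy
(4,1)B 1/1 ok
(4,3)B 2/2 ok
(4,5)A 1/2 ok
(5,5)A 2/3 ok
(6,1)A 1/1 ok
(6,2)A 1/1 ok
(6,4)B 0/2 unhappy
(6,5)A 1/2 ok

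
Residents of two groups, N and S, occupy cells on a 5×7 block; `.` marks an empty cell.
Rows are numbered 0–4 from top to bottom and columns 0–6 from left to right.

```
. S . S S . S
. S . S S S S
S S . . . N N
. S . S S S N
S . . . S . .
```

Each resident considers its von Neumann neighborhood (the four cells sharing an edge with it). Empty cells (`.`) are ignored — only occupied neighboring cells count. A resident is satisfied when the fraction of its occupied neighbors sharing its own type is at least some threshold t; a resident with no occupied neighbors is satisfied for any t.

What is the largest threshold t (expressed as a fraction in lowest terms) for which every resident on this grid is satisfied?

Row 0: (0,1)S 1/1 · (0,3)S 2/2 · (0,4)S 2/2 · (0,6)S 1/1
Row 1: (1,1)S 2/2 · (1,3)S 2/2 · (1,4)S 3/3 · (1,5)S 2/3 · (1,6)S 2/3
Row 2: (2,0)S 1/1 · (2,1)S 3/3 · (2,5)N 1/3 · (2,6)N 2/3
Row 3: (3,1)S 1/1 · (3,3)S 1/1 · (3,4)S 3/3 · (3,5)S 1/3 · (3,6)N 1/2
Row 4: (4,0)S — no occupied neighbors · (4,4)S 1/1
The smallest same-type fraction is 1/3 at (2,5), which reduces to 1/3. Any threshold above that leaves this resident unsatisfied.

1/3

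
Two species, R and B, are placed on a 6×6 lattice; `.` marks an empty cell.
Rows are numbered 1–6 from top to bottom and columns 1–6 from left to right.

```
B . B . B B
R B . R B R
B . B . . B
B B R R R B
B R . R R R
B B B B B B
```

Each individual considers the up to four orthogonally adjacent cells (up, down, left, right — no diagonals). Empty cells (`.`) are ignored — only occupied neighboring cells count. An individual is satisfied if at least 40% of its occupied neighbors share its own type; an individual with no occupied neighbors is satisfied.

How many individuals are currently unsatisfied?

12

(1,1)B 0/1 unhappy
(1,3)B 0/0 ok
(1,5)B 2/2 ok
(1,6)B 1/2 ok
(2,1)R 0/3 unhappy
(2,2)B 0/1 unhappy
(2,4)R 0/1 unhappy
(2,5)B 1/3 unhappy
(2,6)R 0/3 unhappy
(3,1)B 1/2 ok
(3,3)B 0/1 unhappy
(3,6)B 1/2 ok
(4,1)B 3/3 ok
(4,2)B 1/3 unhappy
(4,3)R 1/3 unhappy
(4,4)R 3/3 ok
(4,5)R 2/3 ok
(4,6)B 1/3 unhappy
(5,1)B 2/3 ok
(5,2)R 0/3 unhappy
(5,4)R 2/3 ok
(5,5)R 3/4 ok
(5,6)R 1/3 unhappy
(6,1)B 2/2 ok
(6,2)B 2/3 ok
(6,3)B 2/2 ok
(6,4)B 2/3 ok
(6,5)B 2/3 ok
(6,6)B 1/2 ok
Unsatisfied: (1,1), (2,1), (2,2), (2,4), (2,5), (2,6), (3,3), (4,2), (4,3), (4,6), (5,2), (5,6) — 12 in total.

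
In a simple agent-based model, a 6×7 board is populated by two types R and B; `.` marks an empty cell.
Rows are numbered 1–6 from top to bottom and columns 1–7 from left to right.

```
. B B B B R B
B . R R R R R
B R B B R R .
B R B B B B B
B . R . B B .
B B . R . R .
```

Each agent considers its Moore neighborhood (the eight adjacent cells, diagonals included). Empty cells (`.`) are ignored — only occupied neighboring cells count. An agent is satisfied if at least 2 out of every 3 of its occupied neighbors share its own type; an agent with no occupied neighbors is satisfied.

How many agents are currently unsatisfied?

20

Row 1: (1,2)B 2/3 ✓ · (1,3)B 2/4 ✗ · (1,4)B 2/5 ✗ · (1,5)B 1/5 ✗ · (1,6)R 3/5 ✗ · (1,7)B 0/3 ✗
Row 2: (2,1)B 2/3 ✓ · (2,3)R 2/7 ✗ · (2,4)R 3/8 ✗ · (2,5)R 5/8 ✗ · (2,6)R 5/7 ✓ · (2,7)R 3/4 ✓
Row 3: (3,1)B 2/4 ✗ · (3,2)R 2/7 ✗ · (3,3)B 3/7 ✗ · (3,4)B 4/8 ✗ · (3,5)R 4/8 ✗ · (3,6)R 4/7 ✗
Row 4: (4,1)B 2/4 ✗ · (4,2)R 2/7 ✗ · (4,3)B 3/6 ✗ · (4,4)B 5/7 ✓ · (4,5)B 5/7 ✓ · (4,6)B 4/6 ✓ · (4,7)B 2/3 ✓
Row 5: (5,1)B 3/4 ✓ · (5,3)R 2/5 ✗ · (5,5)B 4/6 ✓ · (5,6)B 4/5 ✓
Row 6: (6,1)B 2/2 ✓ · (6,2)B 2/3 ✓ · (6,4)R 1/2 ✗ · (6,6)R 0/2 ✗
Unsatisfied: (1,3), (1,4), (1,5), (1,6), (1,7), (2,3), (2,4), (2,5), (3,1), (3,2), (3,3), (3,4), (3,5), (3,6), (4,1), (4,2), (4,3), (5,3), (6,4), (6,6) — 20 in total.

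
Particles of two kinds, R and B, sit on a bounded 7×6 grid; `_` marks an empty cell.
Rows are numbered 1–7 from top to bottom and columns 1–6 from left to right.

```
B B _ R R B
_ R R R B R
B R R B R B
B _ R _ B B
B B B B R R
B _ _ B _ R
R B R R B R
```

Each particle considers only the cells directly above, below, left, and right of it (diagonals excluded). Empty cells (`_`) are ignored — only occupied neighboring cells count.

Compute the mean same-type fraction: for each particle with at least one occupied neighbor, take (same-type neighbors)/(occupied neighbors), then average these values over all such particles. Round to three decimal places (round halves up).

0.498

(1,1)B 1/1
(1,2)B 1/2
(1,4)R 2/2
(1,5)R 1/3
(1,6)B 0/2
(2,2)R 2/3
(2,3)R 3/3
(2,4)R 2/4
(2,5)B 0/4
(2,6)R 0/3
(3,1)B 1/2
(3,2)R 2/3
(3,3)R 3/4
(3,4)B 0/3
(3,5)R 0/4
(3,6)B 1/3
(4,1)B 2/2
(4,3)R 1/2
(4,5)B 1/3
(4,6)B 2/3
(5,1)B 3/3
(5,2)B 2/2
(5,3)B 2/3
(5,4)B 2/3
(5,5)R 1/3
(5,6)R 2/3
(6,1)B 1/2
(6,4)B 1/2
(6,6)R 2/2
(7,1)R 0/2
(7,2)B 0/2
(7,3)R 1/2
(7,4)R 1/3
(7,5)B 0/2
(7,6)R 1/2
Sum over 35 particles: 1/1 + 1/2 + 2/2 + 1/3 + 0/2 + 2/3 + 3/3 + 2/4 + 0/4 + 0/3 + 1/2 + 2/3 + 3/4 + 0/3 + 0/4 + 1/3 + 2/2 + 1/2 + 1/3 + 2/3 + 3/3 + 2/2 + 2/3 + 2/3 + 1/3 + 2/3 + 1/2 + 1/2 + 2/2 + 0/2 + 0/2 + 1/2 + 1/3 + 0/2 + 1/2 = 209/12; mean = 209/12 ÷ 35 = 209/420 = 0.497619… → 0.498.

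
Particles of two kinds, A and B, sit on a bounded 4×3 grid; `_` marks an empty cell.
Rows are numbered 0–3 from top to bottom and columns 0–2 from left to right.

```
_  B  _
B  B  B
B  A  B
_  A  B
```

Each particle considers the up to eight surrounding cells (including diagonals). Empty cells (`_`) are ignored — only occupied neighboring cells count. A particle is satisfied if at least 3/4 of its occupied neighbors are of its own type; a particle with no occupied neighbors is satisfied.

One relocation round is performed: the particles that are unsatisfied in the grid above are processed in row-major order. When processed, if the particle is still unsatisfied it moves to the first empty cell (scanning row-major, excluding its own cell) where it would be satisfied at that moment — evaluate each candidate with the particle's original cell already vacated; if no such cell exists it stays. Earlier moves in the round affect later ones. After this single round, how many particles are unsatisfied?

2

Initially unsatisfied (in order): (2,0), (2,1), (2,2), (3,1), (3,2).
  (2,0) → (0,0).
  (2,1) → (3,0).
  (2,2): now satisfied by earlier moves; stays.
  (3,1): no empty cell satisfies it; stays.
  (3,2) → (0,2).
Resulting grid:
B B B
B B B
_ _ B
A A _
Unsatisfied now: (2,2), (3,1).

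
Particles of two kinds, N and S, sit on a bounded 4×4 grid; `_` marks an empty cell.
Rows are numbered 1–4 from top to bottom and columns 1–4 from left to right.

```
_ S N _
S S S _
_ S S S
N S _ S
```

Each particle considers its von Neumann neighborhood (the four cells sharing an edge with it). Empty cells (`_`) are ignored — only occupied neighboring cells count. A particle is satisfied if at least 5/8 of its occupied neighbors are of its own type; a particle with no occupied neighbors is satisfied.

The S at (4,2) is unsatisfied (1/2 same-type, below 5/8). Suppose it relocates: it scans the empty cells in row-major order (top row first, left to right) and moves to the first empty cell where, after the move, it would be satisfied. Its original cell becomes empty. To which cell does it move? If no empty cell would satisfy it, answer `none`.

Vacating (4,2). Empty cells in order:
  (1,1): 2/2 same-type → satisfied — stop here.

(1,1)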